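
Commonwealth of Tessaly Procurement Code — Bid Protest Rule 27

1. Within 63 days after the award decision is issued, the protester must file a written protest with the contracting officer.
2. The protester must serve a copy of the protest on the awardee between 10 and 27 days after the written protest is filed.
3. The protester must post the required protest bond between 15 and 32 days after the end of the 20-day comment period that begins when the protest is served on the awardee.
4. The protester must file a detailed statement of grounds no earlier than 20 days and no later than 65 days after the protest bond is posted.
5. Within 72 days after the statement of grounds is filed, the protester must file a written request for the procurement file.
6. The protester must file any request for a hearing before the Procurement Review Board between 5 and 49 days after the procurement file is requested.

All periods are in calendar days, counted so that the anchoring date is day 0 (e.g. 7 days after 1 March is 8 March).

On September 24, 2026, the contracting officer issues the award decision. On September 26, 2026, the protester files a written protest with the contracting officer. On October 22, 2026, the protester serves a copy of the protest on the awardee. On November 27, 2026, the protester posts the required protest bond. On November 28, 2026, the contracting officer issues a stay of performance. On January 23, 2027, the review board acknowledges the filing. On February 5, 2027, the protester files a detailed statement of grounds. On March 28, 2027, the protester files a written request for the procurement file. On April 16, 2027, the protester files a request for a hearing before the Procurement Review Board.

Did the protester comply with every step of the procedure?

No

Step 1 — counting 63 days from September 24, 2026 (when the award decision is issued) gives a deadline of November 26, 2026; September 26, 2026 is within that limit.
Step 2 — 10 and 27 days from September 26, 2026 (when the written protest is filed) are October 6, 2026 and October 23, 2026 respectively; done October 22, 2026, which is between those dates.
Step 3 — 15 and 32 days from November 11, 2026 (end of the 20-day comment period, which began when the protest is served on the awardee on October 22, 2026) are November 26, 2026 and December 13, 2026 respectively; done November 27, 2026 — within the window.
Step 4 — 20 and 65 days from November 27, 2026 (when the protest bond is posted) are December 17, 2026 and January 31, 2027 respectively; February 5, 2027 is 5 days past the end of the window.
Later steps need not be reached.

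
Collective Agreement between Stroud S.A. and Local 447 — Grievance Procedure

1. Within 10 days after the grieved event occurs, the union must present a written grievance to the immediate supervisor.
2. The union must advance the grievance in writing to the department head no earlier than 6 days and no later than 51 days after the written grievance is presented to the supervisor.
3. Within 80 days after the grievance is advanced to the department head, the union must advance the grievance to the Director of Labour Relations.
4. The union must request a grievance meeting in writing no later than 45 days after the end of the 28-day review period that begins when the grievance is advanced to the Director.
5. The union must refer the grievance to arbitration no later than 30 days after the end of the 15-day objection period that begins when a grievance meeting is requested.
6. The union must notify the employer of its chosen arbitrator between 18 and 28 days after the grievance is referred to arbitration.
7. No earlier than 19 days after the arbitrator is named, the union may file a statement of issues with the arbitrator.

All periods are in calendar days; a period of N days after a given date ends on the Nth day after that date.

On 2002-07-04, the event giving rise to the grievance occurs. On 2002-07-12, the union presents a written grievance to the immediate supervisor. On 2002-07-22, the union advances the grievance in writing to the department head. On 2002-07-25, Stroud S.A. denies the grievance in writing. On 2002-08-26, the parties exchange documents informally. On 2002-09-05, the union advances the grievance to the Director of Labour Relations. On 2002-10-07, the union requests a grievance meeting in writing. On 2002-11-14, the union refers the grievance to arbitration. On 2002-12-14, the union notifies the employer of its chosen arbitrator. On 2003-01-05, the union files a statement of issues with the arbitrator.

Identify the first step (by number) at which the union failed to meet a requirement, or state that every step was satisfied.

(1) due by 2002-07-04 + 10 days = 2002-07-14; completed 2002-07-12, before the deadline.
(2) the permitted window runs from 2002-07-12 + 6 = 2002-07-18 to 2002-07-12 + 51 = 2002-09-01; done 2002-07-22 — within the window.
(3) due by 2002-07-22 + 80 days = 2002-10-10; done 2002-09-05 — timely.
(4) due by 2002-10-03 + 45 days = 2002-11-17; completed 2002-10-07, before the deadline.
(5) due by 2002-10-22 + 30 days = 2002-11-21; done 2002-11-14 — timely.
(6) the permitted window runs from 2002-11-14 + 18 = 2002-12-02 to 2002-11-14 + 28 = 2002-12-12; 2002-12-14 is 2 days past the end of the window.
Later steps need not be reached.

Step 6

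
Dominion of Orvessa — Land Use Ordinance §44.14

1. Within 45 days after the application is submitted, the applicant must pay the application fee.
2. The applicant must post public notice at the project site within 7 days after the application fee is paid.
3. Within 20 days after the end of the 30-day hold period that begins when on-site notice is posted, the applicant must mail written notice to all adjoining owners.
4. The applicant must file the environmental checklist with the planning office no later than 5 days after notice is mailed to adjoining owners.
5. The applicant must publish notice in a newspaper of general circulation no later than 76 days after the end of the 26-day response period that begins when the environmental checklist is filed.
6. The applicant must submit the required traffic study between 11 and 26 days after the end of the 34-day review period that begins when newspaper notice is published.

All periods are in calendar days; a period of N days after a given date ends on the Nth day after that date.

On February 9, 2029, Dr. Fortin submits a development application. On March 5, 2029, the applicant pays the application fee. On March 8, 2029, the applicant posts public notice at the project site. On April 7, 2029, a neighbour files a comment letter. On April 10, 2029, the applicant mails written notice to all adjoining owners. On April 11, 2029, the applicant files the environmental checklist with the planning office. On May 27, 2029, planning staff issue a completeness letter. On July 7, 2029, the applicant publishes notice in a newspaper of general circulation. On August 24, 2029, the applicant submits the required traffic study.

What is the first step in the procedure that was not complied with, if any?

None — every step was satisfied

(1) due by February 9, 2029 + 45 days = March 26, 2029; done March 5, 2029 — timely.
(2) due by March 5, 2029 + 7 days = March 12, 2029; completed March 8, 2029, before the deadline.
(3) due by April 7, 2029 + 20 days = April 27, 2029; April 10, 2029 is within that limit.
(4) due by April 10, 2029 + 5 days = April 15, 2029; completed April 11, 2029, before the deadline.
(5) due by May 7, 2029 + 76 days = July 22, 2029; completed July 7, 2029, before the deadline.
(6) the permitted window runs from August 10, 2029 + 11 = August 21, 2029 to August 10, 2029 + 26 = September 5, 2029; done August 24, 2029 — within the window.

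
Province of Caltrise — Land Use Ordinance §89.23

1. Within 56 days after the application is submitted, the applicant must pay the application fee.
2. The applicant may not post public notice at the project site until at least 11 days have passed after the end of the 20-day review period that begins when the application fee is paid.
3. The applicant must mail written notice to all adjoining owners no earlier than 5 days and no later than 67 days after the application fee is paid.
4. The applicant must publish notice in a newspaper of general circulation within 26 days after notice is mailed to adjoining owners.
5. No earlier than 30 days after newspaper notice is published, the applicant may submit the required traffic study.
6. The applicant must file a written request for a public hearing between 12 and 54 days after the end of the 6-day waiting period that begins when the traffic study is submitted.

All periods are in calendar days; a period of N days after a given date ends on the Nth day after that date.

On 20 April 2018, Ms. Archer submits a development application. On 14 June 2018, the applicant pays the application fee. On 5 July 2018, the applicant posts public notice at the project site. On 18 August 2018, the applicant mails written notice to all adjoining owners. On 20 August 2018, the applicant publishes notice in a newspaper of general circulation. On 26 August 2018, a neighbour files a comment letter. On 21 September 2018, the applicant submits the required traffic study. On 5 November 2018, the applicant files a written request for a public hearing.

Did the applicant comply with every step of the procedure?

(1) due by 20 April 2018 + 56 days = 15 June 2018; 14 June 2018 is within that limit.
(2) permitted from 4 July 2018 + 11 days = 15 July 2018 onward; done 5 July 2018 — 10 days too early.

No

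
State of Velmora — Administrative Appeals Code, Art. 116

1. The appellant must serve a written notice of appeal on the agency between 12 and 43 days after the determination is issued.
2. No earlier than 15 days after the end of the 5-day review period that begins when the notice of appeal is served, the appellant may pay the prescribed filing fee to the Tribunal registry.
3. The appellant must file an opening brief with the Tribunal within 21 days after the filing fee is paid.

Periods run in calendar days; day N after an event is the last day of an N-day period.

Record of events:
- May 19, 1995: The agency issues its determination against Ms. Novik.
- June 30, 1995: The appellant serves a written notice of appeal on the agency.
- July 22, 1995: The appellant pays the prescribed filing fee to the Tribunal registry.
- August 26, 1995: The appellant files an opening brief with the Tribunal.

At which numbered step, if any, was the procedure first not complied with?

Step 3

(1) the permitted window runs from May 19, 1995 + 12 = May 31, 1995 to May 19, 1995 + 43 = July 1, 1995; done June 30, 1995, which is between those dates.
(2) permitted from July 5, 1995 + 15 days = July 20, 1995 onward; July 22, 1995 is on or after that date.
(3) due by July 22, 1995 + 21 days = August 12, 1995; done August 26, 1995 — 14 days late.
The procedure was therefore not followed at step 3.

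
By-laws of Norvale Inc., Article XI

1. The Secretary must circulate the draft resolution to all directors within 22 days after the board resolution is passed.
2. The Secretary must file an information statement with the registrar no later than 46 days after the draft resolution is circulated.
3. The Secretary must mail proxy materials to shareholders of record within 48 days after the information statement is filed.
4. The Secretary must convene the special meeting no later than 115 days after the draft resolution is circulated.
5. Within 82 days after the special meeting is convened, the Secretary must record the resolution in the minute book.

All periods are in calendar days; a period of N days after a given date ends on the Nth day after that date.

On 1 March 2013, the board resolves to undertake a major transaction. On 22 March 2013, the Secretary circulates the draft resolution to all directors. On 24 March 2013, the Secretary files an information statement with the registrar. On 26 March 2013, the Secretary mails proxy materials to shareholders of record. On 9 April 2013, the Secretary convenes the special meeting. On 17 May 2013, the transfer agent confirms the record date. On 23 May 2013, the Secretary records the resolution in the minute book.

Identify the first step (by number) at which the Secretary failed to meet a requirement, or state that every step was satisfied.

Step 1 — counting 22 days from 1 March 2013 (when the board resolution is passed) gives a deadline of 23 March 2013; completed 22 March 2013, before the deadline.
Step 2 — counting 46 days from 22 March 2013 (when the draft resolution is circulated) gives a deadline of 7 May 2013; done 24 March 2013 — timely.
Step 3 — counting 48 days from 24 March 2013 (when the information statement is filed) gives a deadline of 11 May 2013; 26 March 2013 is within that limit.
Step 4 — counting 115 days from 22 March 2013 (when the draft resolution is circulated) gives a deadline of 15 July 2013; done 9 April 2013 — timely.
Step 5 — counting 82 days from 9 April 2013 (when the special meeting is convened) gives a deadline of 30 June 2013; 23 May 2013 is within that limit.

None — every step was satisfied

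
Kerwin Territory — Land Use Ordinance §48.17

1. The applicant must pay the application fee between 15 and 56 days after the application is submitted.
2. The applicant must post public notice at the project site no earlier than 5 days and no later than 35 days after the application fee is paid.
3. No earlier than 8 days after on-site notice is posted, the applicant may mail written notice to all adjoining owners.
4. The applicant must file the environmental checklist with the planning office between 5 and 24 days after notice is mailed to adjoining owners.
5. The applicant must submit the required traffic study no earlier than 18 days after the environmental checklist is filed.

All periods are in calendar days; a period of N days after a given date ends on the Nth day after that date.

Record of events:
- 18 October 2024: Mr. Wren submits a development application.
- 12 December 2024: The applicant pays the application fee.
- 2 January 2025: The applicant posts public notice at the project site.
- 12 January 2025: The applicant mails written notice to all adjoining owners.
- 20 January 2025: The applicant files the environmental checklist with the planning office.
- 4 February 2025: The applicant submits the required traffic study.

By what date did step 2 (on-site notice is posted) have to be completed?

Step 2 runs from 12 December 2024, when the application fee is paid. The window is 5–35 days after 12 December 2024; it closes on 16 January 2025.

16 January 2025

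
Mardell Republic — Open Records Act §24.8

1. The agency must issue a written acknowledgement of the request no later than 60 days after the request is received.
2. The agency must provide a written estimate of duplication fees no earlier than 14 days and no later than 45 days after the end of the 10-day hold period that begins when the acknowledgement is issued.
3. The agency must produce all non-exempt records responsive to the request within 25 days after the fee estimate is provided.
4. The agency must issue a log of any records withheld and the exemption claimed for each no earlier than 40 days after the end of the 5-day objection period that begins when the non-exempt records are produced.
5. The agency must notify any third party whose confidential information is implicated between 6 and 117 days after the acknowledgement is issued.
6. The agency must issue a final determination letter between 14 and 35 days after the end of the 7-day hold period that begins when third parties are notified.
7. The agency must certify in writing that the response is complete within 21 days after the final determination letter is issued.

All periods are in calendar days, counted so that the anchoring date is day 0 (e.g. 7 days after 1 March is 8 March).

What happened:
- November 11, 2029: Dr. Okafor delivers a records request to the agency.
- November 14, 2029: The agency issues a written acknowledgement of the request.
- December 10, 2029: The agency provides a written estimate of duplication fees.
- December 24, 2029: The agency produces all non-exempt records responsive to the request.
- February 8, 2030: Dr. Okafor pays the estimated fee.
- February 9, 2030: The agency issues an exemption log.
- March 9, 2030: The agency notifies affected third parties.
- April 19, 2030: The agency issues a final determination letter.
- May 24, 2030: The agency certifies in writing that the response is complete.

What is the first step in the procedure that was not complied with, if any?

Step 1: 60 days after November 11, 2029 (when the request is received) is January 10, 2030; done November 14, 2029 — timely.
Step 2: the window is 14–45 days after November 24, 2029 (end of the 10-day hold period, which began when the acknowledgement is issued on November 14, 2029), so December 8, 2029 through January 8, 2030; December 10, 2029 falls inside that range.
Step 3: 25 days after December 10, 2029 (when the fee estimate is provided) is January 4, 2030; done December 24, 2029 — timely.
Step 4: the earliest permitted date is 40 days after December 29, 2029 (end of the 5-day objection period, which began when the non-exempt records are produced on December 24, 2029), i.e. February 7, 2030; done February 9, 2030, after the minimum wait.
Step 5: the window is 6–117 days after November 14, 2029 (when the acknowledgement is issued), so November 20, 2029 through March 11, 2030; March 9, 2030 falls inside that range.
Step 6: the window is 14–35 days after March 16, 2030 (end of the 7-day hold period, which began when third parties are notified on March 9, 2030), so March 30, 2030 through April 20, 2030; done April 19, 2030, which is between those dates.
Step 7: 21 days after April 19, 2030 (when the final determination letter is issued) is May 10, 2030; not done until May 24, 2030, 14 days after the deadline.

Step 7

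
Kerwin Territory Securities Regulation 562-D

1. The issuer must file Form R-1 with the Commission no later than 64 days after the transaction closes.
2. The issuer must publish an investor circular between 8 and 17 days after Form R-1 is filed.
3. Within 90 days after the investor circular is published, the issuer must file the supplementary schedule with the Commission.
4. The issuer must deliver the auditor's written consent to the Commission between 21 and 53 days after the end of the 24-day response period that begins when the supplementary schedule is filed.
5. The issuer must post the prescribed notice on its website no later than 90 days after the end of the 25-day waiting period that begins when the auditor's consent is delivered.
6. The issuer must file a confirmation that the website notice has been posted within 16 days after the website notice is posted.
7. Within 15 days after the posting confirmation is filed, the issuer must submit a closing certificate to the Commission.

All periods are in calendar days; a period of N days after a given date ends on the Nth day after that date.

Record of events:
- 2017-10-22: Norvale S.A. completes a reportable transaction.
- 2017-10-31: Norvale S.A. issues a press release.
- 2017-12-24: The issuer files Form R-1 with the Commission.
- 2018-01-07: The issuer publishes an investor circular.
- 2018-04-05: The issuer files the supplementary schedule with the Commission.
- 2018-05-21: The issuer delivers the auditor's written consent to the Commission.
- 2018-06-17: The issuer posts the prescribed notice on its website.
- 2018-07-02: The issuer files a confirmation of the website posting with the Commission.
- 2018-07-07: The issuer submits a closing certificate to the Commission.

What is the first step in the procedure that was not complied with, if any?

None — every step was satisfied

Step 1: 64 days after 2017-10-22 (when the transaction closes) is 2017-12-25; done 2017-12-24 — timely.
Step 2: the window is 8–17 days after 2017-12-24 (when Form R-1 is filed), so 2018-01-01 through 2018-01-10; done 2018-01-07, which is between those dates.
Step 3: 90 days after 2018-01-07 (when the investor circular is published) is 2018-04-07; 2018-04-05 is within that limit.
Step 4: the window is 21–53 days after 2018-04-29 (end of the 24-day response period, which began when the supplementary schedule is filed on 2018-04-05), so 2018-05-20 through 2018-06-21; done 2018-05-21 — within the window.
Step 5: 90 days after 2018-06-15 (end of the 25-day waiting period, which began when the auditor's consent is delivered on 2018-05-21) is 2018-09-13; 2018-06-17 is within that limit.
Step 6: 16 days after 2018-06-17 (when the website notice is posted) is 2018-07-03; 2018-07-02 is within that limit.
Step 7: 15 days after 2018-07-02 (when the posting confirmation is filed) is 2018-07-17; 2018-07-07 is within that limit.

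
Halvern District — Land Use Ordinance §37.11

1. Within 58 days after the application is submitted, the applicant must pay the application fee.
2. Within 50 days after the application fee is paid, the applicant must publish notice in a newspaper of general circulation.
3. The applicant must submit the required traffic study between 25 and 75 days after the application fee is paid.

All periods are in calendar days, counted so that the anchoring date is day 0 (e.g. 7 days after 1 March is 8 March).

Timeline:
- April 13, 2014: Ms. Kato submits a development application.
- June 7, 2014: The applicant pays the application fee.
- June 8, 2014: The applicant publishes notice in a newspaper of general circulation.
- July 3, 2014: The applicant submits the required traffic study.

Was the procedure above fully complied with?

Yes

(1) due by April 13, 2014 + 58 days = June 10, 2014; June 7, 2014 is within that limit.
(2) due by June 7, 2014 + 50 days = July 27, 2014; June 8, 2014 is within that limit.
(3) the permitted window runs from June 7, 2014 + 25 = July 2, 2014 to June 7, 2014 + 75 = August 21, 2014; done July 3, 2014, which is between those dates.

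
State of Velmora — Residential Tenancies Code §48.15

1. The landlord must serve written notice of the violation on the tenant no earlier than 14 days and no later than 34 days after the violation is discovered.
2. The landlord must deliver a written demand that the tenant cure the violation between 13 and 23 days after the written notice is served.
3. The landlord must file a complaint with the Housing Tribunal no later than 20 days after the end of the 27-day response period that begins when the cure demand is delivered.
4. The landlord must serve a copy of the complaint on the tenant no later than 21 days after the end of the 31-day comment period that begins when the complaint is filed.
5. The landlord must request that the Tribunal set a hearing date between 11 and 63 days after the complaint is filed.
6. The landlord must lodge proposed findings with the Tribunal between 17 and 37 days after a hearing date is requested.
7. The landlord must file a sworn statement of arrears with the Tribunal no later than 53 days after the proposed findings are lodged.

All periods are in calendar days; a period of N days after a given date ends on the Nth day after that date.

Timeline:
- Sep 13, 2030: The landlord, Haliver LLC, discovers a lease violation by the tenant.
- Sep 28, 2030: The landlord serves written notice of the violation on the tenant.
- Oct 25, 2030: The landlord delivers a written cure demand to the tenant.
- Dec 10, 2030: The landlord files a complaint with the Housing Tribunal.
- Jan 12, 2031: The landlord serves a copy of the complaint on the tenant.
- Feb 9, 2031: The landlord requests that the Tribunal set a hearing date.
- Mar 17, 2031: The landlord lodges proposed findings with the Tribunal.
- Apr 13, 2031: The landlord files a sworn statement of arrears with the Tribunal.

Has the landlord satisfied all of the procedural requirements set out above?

No

Step 1 — 14 and 34 days from Sep 13, 2030 (when the violation is discovered) are Sep 27, 2030 and Oct 17, 2030 respectively; Sep 28, 2030 falls inside that range.
Step 2 — 13 and 23 days from Sep 28, 2030 (when the written notice is served) are Oct 11, 2030 and Oct 21, 2030 respectively; Oct 25, 2030 is 4 days past the end of the window.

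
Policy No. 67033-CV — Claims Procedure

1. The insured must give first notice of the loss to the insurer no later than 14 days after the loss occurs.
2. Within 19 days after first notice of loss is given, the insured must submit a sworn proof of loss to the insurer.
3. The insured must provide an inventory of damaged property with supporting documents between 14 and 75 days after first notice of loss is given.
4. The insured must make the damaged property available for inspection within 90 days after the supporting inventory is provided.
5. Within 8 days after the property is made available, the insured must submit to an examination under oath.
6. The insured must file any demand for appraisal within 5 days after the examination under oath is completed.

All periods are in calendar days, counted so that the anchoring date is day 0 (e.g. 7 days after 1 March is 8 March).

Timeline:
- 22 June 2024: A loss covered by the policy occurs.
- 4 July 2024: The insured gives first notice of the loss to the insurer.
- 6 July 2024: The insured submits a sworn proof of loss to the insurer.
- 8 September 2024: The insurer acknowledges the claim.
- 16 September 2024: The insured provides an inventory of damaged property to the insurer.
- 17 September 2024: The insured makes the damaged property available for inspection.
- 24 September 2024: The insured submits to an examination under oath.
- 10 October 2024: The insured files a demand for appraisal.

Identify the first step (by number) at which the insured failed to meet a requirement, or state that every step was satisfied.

Step 6

(1) due by 22 June 2024 + 14 days = 6 July 2024; done 4 July 2024 — timely.
(2) due by 4 July 2024 + 19 days = 23 July 2024; 6 July 2024 is within that limit.
(3) the permitted window runs from 4 July 2024 + 14 = 18 July 2024 to 4 July 2024 + 75 = 17 September 2024; done 16 September 2024 — within the window.
(4) due by 16 September 2024 + 90 days = 15 December 2024; completed 17 September 2024, before the deadline.
(5) due by 17 September 2024 + 8 days = 25 September 2024; 24 September 2024 is within that limit.
(6) due by 24 September 2024 + 5 days = 29 September 2024; done 10 October 2024 — 11 days late.
That is the first point of non-compliance.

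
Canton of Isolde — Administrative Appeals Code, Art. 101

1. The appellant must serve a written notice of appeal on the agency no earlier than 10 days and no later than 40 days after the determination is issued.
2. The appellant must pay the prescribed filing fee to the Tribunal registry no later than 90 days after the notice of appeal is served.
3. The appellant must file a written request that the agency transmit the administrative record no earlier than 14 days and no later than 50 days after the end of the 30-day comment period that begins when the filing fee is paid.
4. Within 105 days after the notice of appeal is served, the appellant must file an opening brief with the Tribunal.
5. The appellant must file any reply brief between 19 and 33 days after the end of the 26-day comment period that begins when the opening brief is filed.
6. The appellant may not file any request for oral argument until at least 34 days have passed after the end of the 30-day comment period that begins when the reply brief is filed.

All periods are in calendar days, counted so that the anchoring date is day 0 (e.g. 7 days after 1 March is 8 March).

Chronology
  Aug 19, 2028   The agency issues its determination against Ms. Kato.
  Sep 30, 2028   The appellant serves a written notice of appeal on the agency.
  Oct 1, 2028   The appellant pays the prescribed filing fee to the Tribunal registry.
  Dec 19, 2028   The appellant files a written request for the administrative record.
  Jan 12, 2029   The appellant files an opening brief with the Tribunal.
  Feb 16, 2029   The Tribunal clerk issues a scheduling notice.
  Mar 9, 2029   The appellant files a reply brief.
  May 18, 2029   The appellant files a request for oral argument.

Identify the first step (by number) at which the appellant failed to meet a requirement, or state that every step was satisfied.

Step 1

Step 1 — 10 and 40 days from Aug 19, 2028 (when the determination is issued) are Aug 29, 2028 and Sep 28, 2028 respectively; done Sep 30, 2028 — 2 days after the window closed.
The procedure was therefore not followed at step 1.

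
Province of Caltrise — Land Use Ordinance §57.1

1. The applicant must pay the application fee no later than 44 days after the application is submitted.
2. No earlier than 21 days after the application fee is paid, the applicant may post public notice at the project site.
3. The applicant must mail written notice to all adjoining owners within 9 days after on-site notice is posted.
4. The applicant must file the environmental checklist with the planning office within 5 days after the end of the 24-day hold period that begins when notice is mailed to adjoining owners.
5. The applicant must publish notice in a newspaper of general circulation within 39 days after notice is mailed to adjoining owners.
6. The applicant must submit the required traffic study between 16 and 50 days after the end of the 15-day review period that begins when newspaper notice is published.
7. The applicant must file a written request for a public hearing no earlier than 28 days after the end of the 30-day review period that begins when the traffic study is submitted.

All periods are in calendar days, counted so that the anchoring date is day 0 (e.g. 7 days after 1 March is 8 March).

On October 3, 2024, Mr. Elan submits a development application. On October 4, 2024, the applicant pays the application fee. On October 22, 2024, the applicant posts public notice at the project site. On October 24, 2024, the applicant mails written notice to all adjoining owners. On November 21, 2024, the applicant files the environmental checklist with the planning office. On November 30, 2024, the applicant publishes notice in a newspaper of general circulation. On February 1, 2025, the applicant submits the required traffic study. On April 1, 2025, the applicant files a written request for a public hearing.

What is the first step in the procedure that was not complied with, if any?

Step 1: 44 days after October 3, 2024 (when the application is submitted) is November 16, 2024; done October 4, 2024 — timely.
Step 2: the earliest permitted date is 21 days after October 4, 2024 (when the application fee is paid), i.e. October 25, 2024; acted on October 22, 2024, 3 days prematurely.

Step 2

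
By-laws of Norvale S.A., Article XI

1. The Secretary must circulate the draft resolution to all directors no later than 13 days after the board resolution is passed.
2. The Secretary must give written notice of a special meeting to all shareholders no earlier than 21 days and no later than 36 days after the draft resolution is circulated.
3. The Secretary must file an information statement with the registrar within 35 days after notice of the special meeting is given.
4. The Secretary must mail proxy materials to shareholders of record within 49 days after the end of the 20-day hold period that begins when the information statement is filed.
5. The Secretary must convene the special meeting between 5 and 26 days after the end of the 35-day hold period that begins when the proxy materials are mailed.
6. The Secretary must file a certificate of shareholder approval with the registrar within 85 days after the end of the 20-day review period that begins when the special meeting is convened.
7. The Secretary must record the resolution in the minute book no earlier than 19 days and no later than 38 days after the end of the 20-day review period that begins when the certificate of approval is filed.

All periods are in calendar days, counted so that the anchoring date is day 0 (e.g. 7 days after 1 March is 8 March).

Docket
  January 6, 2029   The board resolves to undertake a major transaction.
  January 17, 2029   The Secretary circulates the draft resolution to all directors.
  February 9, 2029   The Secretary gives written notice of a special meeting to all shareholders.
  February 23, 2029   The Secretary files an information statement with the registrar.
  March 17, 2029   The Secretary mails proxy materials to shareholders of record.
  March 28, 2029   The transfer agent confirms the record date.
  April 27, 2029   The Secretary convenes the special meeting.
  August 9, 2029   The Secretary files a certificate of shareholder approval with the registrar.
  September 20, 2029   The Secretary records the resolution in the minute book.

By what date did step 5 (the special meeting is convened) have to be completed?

May 17, 2029

The proxy materials are mailed on March 17, 2029; the 35-day hold period therefore ends April 21, 2029, and step 5 runs from that date. The window is 5–26 days after April 21, 2029; it closes on May 17, 2029.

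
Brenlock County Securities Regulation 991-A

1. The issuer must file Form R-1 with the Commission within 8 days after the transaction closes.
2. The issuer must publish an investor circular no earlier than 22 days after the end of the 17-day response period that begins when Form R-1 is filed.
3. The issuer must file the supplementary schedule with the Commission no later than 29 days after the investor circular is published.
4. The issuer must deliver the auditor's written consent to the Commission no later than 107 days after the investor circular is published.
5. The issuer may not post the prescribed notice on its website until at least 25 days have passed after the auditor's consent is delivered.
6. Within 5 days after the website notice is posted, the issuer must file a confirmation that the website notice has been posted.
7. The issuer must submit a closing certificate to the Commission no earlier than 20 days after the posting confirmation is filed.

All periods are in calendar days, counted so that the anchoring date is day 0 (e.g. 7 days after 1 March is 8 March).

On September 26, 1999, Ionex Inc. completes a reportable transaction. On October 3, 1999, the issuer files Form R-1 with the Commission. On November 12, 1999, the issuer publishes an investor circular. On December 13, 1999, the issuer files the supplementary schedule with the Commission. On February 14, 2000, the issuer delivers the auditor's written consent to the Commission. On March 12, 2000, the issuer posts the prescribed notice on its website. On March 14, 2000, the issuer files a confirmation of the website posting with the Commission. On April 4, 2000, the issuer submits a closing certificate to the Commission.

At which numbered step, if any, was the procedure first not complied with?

Step 3

(1) due by September 26, 1999 + 8 days = October 4, 1999; October 3, 1999 is within that limit.
(2) permitted from October 20, 1999 + 22 days = November 11, 1999 onward; November 12, 1999 is on or after that date.
(3) due by November 12, 1999 + 29 days = December 11, 1999; done December 13, 1999 — 2 days late.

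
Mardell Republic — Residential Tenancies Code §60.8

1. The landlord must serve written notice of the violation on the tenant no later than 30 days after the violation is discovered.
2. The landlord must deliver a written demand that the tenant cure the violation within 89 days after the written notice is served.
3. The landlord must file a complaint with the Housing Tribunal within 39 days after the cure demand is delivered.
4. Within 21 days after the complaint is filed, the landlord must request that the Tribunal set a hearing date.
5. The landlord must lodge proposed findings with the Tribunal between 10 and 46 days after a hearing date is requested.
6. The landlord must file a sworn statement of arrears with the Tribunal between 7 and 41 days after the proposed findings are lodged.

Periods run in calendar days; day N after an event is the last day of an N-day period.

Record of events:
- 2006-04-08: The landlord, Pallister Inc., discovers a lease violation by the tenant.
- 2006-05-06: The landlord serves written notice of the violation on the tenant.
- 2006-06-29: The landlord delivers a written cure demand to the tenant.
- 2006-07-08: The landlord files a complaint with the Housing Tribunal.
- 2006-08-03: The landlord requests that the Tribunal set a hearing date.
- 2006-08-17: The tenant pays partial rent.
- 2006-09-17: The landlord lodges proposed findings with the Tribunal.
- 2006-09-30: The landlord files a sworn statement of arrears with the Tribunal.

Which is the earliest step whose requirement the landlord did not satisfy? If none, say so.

Step 1: 30 days after 2006-04-08 (when the violation is discovered) is 2006-05-08; completed 2006-05-06, before the deadline.
Step 2: 89 days after 2006-05-06 (when the written notice is served) is 2006-08-03; completed 2006-06-29, before the deadline.
Step 3: 39 days after 2006-06-29 (when the cure demand is delivered) is 2006-08-07; completed 2006-07-08, before the deadline.
Step 4: 21 days after 2006-07-08 (when the complaint is filed) is 2006-07-29; 2006-08-03 misses that deadline by 5 days.
The procedure was therefore not followed at step 4.

Step 4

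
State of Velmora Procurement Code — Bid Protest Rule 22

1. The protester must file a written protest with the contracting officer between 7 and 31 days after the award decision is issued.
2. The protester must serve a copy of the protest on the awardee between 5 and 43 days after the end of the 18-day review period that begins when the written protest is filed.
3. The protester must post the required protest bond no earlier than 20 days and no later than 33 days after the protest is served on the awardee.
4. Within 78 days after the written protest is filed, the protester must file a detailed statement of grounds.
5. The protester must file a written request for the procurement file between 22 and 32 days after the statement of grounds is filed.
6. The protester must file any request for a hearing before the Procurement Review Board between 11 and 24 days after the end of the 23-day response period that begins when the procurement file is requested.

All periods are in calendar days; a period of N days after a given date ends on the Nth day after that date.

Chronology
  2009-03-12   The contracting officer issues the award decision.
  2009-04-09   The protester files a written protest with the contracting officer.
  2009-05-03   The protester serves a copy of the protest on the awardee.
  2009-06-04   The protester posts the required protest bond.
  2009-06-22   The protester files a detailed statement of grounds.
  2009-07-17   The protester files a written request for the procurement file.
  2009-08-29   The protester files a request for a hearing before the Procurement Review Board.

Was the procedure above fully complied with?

Yes

(1) the permitted window runs from 2009-03-12 + 7 = 2009-03-19 to 2009-03-12 + 31 = 2009-04-12; 2009-04-09 falls inside that range.
(2) the permitted window runs from 2009-04-27 + 5 = 2009-05-02 to 2009-04-27 + 43 = 2009-06-09; done 2009-05-03 — within the window.
(3) the permitted window runs from 2009-05-03 + 20 = 2009-05-23 to 2009-05-03 + 33 = 2009-06-05; done 2009-06-04 — within the window.
(4) due by 2009-04-09 + 78 days = 2009-06-26; done 2009-06-22 — timely.
(5) the permitted window runs from 2009-06-22 + 22 = 2009-07-14 to 2009-06-22 + 32 = 2009-07-24; done 2009-07-17, which is between those dates.
(6) the permitted window runs from 2009-08-09 + 11 = 2009-08-20 to 2009-08-09 + 24 = 2009-09-02; done 2009-08-29, which is between those dates.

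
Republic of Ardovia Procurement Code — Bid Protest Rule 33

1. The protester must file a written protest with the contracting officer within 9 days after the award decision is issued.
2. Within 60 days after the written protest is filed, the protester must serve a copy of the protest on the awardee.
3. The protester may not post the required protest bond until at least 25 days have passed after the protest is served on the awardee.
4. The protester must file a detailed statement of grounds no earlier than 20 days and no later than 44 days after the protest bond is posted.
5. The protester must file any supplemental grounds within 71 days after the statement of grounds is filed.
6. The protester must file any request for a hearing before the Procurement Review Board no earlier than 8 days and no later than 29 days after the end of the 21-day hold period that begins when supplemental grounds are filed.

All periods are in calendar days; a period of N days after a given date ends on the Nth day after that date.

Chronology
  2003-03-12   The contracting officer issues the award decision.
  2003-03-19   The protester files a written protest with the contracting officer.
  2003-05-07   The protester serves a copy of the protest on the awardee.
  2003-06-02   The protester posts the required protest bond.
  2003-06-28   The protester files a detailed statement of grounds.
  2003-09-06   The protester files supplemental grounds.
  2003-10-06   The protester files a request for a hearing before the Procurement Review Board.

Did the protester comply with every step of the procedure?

(1) due by 2003-03-12 + 9 days = 2003-03-21; 2003-03-19 is within that limit.
(2) due by 2003-03-19 + 60 days = 2003-05-18; done 2003-05-07 — timely.
(3) permitted from 2003-05-07 + 25 days = 2003-06-01 onward; done 2003-06-02, after the minimum wait.
(4) the permitted window runs from 2003-06-02 + 20 = 2003-06-22 to 2003-06-02 + 44 = 2003-07-16; 2003-06-28 falls inside that range.
(5) due by 2003-06-28 + 71 days = 2003-09-07; completed 2003-09-06, before the deadline.
(6) the permitted window runs from 2003-09-27 + 8 = 2003-10-05 to 2003-09-27 + 29 = 2003-10-26; 2003-10-06 falls inside that range.

Yes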